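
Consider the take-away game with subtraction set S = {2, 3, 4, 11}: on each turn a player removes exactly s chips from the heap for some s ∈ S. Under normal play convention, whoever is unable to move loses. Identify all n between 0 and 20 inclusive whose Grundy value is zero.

0, 1, 6, 7, 13, 14, 19, 20

G(0) = 0
G(1) = mex{} = 0
G(2) = mex{0} = 1
G(3) = mex{0,0} = 1
G(4) = mex{1,0,0} = 2
G(5) = mex{1,1,0} = 2
G(6) = mex{2,1,1} = 0
G(7) = mex{2,2,1} = 0
G(8) = mex{0,2,2} = 1
G(9) = mex{0,0,2} = 1
G(10) = mex{1,0,0} = 2
G(11) = mex{1,1,0,0} = 2
G(12) = mex{2,1,1,0} = 3
G(13) = mex{2,2,1,1} = 0
G(14) = mex{3,2,2,1} = 0
G(15) = mex{0,3,2,2} = 1
G(16) = mex{0,0,3,2} = 1
G(17) = mex{1,0,0,0} = 2
G(18) = mex{1,1,0,0} = 2
G(19) = mex{2,1,1,1} = 0
G(20) = mex{2,2,1,1} = 0
P-positions are exactly the n with G(n) = 0.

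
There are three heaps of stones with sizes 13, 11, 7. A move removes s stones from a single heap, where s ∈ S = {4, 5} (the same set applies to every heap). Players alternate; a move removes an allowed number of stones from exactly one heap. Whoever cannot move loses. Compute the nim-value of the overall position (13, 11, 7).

All heaps use S = {4, 5}:
n :  0  1  2  3  4  5  6  7  8  9 10 11 12 13
G :  0  0  0  0  1  1  1  1  2  0  0  0  0  1
Heap A: G(13) = 1.
Heap B: G(11) = 0.
Heap C: G(7) = 1.
Combined Grundy value = 1 ⊕ 0 ⊕ 1 = 0.

0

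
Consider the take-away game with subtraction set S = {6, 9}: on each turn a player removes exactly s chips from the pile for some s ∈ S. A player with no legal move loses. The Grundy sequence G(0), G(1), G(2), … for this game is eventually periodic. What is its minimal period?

n :  0  1  2  3  4  5  6  7  8  9 10 11 12 13 14 15 16 17 18 19 20 21 22 23 24 25 26 27 28 29 30 31
G :  0  0  0  0  0  0  1  1  1  1  1  1  2  2  2  0  0  0  0  0  0  1  1  1  1  1  1  2  2  2  0  0
G(n+15) = G(n) holds for n = 0,…,8 (a full window of length max(S) = 9), so the sequence is purely periodic with period 15.

15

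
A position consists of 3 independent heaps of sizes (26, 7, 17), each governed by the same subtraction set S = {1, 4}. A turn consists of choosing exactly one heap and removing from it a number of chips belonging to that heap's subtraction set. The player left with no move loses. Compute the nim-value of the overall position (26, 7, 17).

All heaps use S = {1, 4}:
G(0) = 0
G(1) = mex{0} = 1
G(2) = mex{1} = 0
G(3) = mex{0} = 1
G(4) = mex{1,0} = 2
G(5) = mex{2,1} = 0
G(6) = mex{0,0} = 1
G(7) = mex{1,1} = 0
G(8) = mex{0,2} = 1
G(9) = mex{1,0} = 2
G(10) = mex{2,1} = 0
G(11) = mex{0,0} = 1
G(12) = mex{1,1} = 0
G(13) = mex{0,2} = 1
G(14) = mex{1,0} = 2
G(15) = mex{2,1} = 0
G(16) = mex{0,0} = 1
G(17) = mex{1,1} = 0
G(18) = mex{0,2} = 1
G(19) = mex{1,0} = 2
G(20) = mex{2,1} = 0
G(21) = mex{0,0} = 1
G(22) = mex{1,1} = 0
G(23) = mex{0,2} = 1
G(24) = mex{1,0} = 2
G(25) = mex{2,1} = 0
G(26) = mex{0,0} = 1
Heap A: G(26) = 1.
Heap B: G(7) = 0.
Heap C: G(17) = 0.
Combined Grundy value = 1 ⊕ 0 ⊕ 0 = 1.

1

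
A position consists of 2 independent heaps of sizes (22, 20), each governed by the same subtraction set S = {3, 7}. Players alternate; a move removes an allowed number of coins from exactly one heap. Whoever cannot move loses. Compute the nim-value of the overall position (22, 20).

0

All heaps use S = {3, 7}:
n :  0  1  2  3  4  5  6  7  8  9 10 11 12 13 14 15 16 17 18 19 20 21 22
G :  0  0  0  1  1  1  0  2  2  1  0  0  0  1  1  1  0  2  2  1  0  0  0
Heap A: G(22) = 0.
Heap B: G(20) = 0.
Combined Grundy value = 0 ⊕ 0 = 0.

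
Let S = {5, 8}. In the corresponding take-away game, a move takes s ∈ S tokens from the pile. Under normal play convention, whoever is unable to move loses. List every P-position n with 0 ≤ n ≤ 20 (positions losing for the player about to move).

0, 1, 2, 3, 4, 13, 14, 15, 16, 17

G(0) = 0
G(1) = mex{} = 0
G(2) = mex{} = 0
G(3) = mex{} = 0
G(4) = mex{} = 0
G(5) = mex{0} = 1
G(6) = mex{0} = 1
G(7) = mex{0} = 1
G(8) = mex{0,0} = 1
G(9) = mex{0,0} = 1
G(10) = mex{1,0} = 2
G(11) = mex{1,0} = 2
G(12) = mex{1,0} = 2
G(13) = mex{1,1} = 0
G(14) = mex{1,1} = 0
G(15) = mex{2,1} = 0
G(16) = mex{2,1} = 0
G(17) = mex{2,1} = 0
G(18) = mex{0,2} = 1
G(19) = mex{0,2} = 1
G(20) = mex{0,2} = 1
P-positions are exactly the n with G(n) = 0.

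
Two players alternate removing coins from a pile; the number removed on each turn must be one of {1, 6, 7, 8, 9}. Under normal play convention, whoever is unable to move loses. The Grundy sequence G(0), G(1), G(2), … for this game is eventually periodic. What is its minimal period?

G(0) = 0
G(1) = mex{0} = 1
G(2) = mex{1} = 0
G(3) = mex{0} = 1
G(4) = mex{1} = 0
G(5) = mex{0} = 1
G(6) = mex{1,0} = 2
G(7) = mex{2,1,0} = 3
G(8) = mex{3,0,1,0} = 2
G(9) = mex{2,1,0,1,0} = 3
G(10) = mex{3,0,1,0,1} = 2
G(11) = mex{2,1,0,1,0} = 3
G(12) = mex{3,2,1,0,1} = 4
G(13) = mex{4,3,2,1,0} = 5
G(14) = mex{5,2,3,2,1} = 0
G(15) = mex{0,3,2,3,2} = 1
G(16) = mex{1,2,3,2,3} = 0
G(17) = mex{0,3,2,3,2} = 1
G(18) = mex{1,4,3,2,3} = 0
G(19) = mex{0,5,4,3,2} = 1
G(20) = mex{1,0,5,4,3} = 2
G(21) = mex{2,1,0,5,4} = 3
G(22) = mex{3,0,1,0,5} = 2
G(23) = mex{2,1,0,1,0} = 3
G(24) = mex{3,0,1,0,1} = 2
G(25) = mex{2,1,0,1,0} = 3
G(26) = mex{3,2,1,0,1} = 4
G(27) = mex{4,3,2,1,0} = 5
G(28) = mex{5,2,3,2,1} = 0
G(29) = mex{0,3,2,3,2} = 1
G(n+14) = G(n) holds for n = 0,…,8 (a full window of length max(S) = 9), so the sequence is purely periodic with period 14.

14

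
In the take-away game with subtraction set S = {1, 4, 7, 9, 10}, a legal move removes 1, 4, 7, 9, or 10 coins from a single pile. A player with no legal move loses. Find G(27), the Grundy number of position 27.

0

G(0) = 0
G(1) = mex{0} = 1
G(2) = mex{1} = 0
G(3) = mex{0} = 1
G(4) = mex{1,0} = 2
G(5) = mex{2,1} = 0
G(6) = mex{0,0} = 1
G(7) = mex{1,1,0} = 2
G(8) = mex{2,2,1} = 0
G(9) = mex{0,0,0,0} = 1
G(10) = mex{1,1,1,1,0} = 2
G(11) = mex{2,2,2,0,1} = 3
G(12) = mex{3,0,0,1,0} = 2
G(13) = mex{2,1,1,2,1} = 0
G(14) = mex{0,2,2,0,2} = 1
G(15) = mex{1,3,0,1,0} = 2
G(16) = mex{2,2,1,2,1} = 0
G(17) = mex{0,0,2,0,2} = 1
G(18) = mex{1,1,3,1,0} = 2
G(19) = mex{2,2,2,2,1} = 0
G(20) = mex{0,0,0,3,2} = 1
G(21) = mex{1,1,1,2,3} = 0
G(22) = mex{0,2,2,0,2} = 1
G(23) = mex{1,0,0,1,0} = 2
G(24) = mex{2,1,1,2,1} = 0
G(25) = mex{0,0,2,0,2} = 1
G(26) = mex{1,1,0,1,0} = 2
G(27) = mex{2,2,1,2,1} = 0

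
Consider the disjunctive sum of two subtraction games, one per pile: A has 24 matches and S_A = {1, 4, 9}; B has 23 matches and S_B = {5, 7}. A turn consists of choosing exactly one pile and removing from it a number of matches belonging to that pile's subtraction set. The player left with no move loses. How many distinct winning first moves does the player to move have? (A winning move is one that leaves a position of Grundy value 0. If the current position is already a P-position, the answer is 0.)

Pile A, S = {1, 4, 9}:
G(0) = 0
G(1) = mex{0} = 1
G(2) = mex{1} = 0
G(3) = mex{0} = 1
G(4) = mex{1,0} = 2
G(5) = mex{2,1} = 0
G(6) = mex{0,0} = 1
G(7) = mex{1,1} = 0
G(8) = mex{0,2} = 1
G(9) = mex{1,0,0} = 2
G(10) = mex{2,1,1} = 0
G(11) = mex{0,0,0} = 1
G(12) = mex{1,1,1} = 0
G(13) = mex{0,2,2} = 1
G(14) = mex{1,0,0} = 2
G(15) = mex{2,1,1} = 0
G(16) = mex{0,0,0} = 1
G(17) = mex{1,1,1} = 0
G(18) = mex{0,2,2} = 1
G(19) = mex{1,0,0} = 2
G(20) = mex{2,1,1} = 0
G(21) = mex{0,0,0} = 1
G(22) = mex{1,1,1} = 0
G(23) = mex{0,2,2} = 1
G(24) = mex{1,0,0} = 2
G_A(24) = 2.
Pile B, S = {5, 7}:
n :  0  1  2  3  4  5  6  7  8  9 10 11 12 13 14 15 16 17 18 19 20 21 22 23
G :  0  0  0  0  0  1  1  1  1  1  2  2  0  0  0  0  0  1  1  1  1  1  2  2
G_B(23) = 2.
Combined Grundy value = 2 ⊕ 2 = 0.
A winning move leaves total XOR = 0, i.e. changes one component's Grundy value g to g ⊕ X where X is the current total.
Pile A: target g' = 2⊕0 = 2, but every legal move changes the Grundy value (mex property), so 0 moves.
Pile B: target g' = 2⊕0 = 2, but every legal move changes the Grundy value (mex property), so 0 moves.

0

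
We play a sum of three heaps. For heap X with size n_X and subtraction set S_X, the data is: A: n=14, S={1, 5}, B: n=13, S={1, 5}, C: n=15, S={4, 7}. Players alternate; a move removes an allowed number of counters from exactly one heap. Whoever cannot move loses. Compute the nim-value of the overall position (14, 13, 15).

Heap A, S = {1, 5}:
n :  0  1  2  3  4  5  6  7  8  9 10 11 12 13 14
G :  0  1  0  1  0  1  0  1  0  1  0  1  0  1  0
G_A(14) = 0.
Heap B, S = {1, 5}:
G(0) = 0
G(1) = mex{0} = 1
G(2) = mex{1} = 0
G(3) = mex{0} = 1
G(4) = mex{1} = 0
G(5) = mex{0,0} = 1
G(6) = mex{1,1} = 0
G(7) = mex{0,0} = 1
G(8) = mex{1,1} = 0
G(9) = mex{0,0} = 1
G(10) = mex{1,1} = 0
G(11) = mex{0,0} = 1
G(12) = mex{1,1} = 0
G(13) = mex{0,0} = 1
G_B(13) = 1.
Heap C, S = {4, 7}:
G(0) = 0
G(1) = mex{} = 0
G(2) = mex{} = 0
G(3) = mex{} = 0
G(4) = mex{0} = 1
G(5) = mex{0} = 1
G(6) = mex{0} = 1
G(7) = mex{0,0} = 1
G(8) = mex{1,0} = 2
G(9) = mex{1,0} = 2
G(10) = mex{1,0} = 2
G(11) = mex{1,1} = 0
G(12) = mex{2,1} = 0
G(13) = mex{2,1} = 0
G(14) = mex{2,1} = 0
G(15) = mex{0,2} = 1
G_C(15) = 1.
Combined Grundy value = 0 ⊕ 1 ⊕ 1 = 0.

0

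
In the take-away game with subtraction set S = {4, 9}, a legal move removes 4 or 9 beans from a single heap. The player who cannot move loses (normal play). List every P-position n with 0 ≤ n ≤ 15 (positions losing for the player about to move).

0, 1, 2, 3, 8, 13, 14, 15

G(0) = 0
G(1) = mex{} = 0
G(2) = mex{} = 0
G(3) = mex{} = 0
G(4) = mex{0} = 1
G(5) = mex{0} = 1
G(6) = mex{0} = 1
G(7) = mex{0} = 1
G(8) = mex{1} = 0
G(9) = mex{1,0} = 2
G(10) = mex{1,0} = 2
G(11) = mex{1,0} = 2
G(12) = mex{0,0} = 1
G(13) = mex{2,1} = 0
G(14) = mex{2,1} = 0
G(15) = mex{2,1} = 0
P-positions are exactly the n with G(n) = 0.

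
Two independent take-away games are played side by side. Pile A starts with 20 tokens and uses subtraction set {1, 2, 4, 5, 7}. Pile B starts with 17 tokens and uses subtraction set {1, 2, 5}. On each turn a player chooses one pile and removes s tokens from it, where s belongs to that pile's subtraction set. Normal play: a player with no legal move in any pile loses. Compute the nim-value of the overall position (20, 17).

Pile A, S = {1, 2, 4, 5, 7}:
G(0) = 0
G(1) = mex{0} = 1
G(2) = mex{1,0} = 2
G(3) = mex{2,1} = 0
G(4) = mex{0,2,0} = 1
G(5) = mex{1,0,1,0} = 2
G(6) = mex{2,1,2,1} = 0
G(7) = mex{0,2,0,2,0} = 1
G(8) = mex{1,0,1,0,1} = 2
G(9) = mex{2,1,2,1,2} = 0
G(10) = mex{0,2,0,2,0} = 1
G(11) = mex{1,0,1,0,1} = 2
G(12) = mex{2,1,2,1,2} = 0
G(13) = mex{0,2,0,2,0} = 1
G(14) = mex{1,0,1,0,1} = 2
G(15) = mex{2,1,2,1,2} = 0
G(16) = mex{0,2,0,2,0} = 1
G(17) = mex{1,0,1,0,1} = 2
G(18) = mex{2,1,2,1,2} = 0
G(19) = mex{0,2,0,2,0} = 1
G(20) = mex{1,0,1,0,1} = 2
G_A(20) = 2.
Pile B, S = {1, 2, 5}:
n :  0  1  2  3  4  5  6  7  8  9 10 11 12 13 14 15 16 17
G :  0  1  2  0  1  2  0  1  2  0  1  2  0  1  2  0  1  2
G_B(17) = 2.
Combined Grundy value = 2 ⊕ 2 = 0.

0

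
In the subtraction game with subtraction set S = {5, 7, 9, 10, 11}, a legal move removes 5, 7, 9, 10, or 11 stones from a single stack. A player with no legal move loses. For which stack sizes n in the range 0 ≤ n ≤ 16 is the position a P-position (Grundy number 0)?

G(0) = 0
G(1) = mex{} = 0
G(2) = mex{} = 0
G(3) = mex{} = 0
G(4) = mex{} = 0
G(5) = mex{0} = 1
G(6) = mex{0} = 1
G(7) = mex{0,0} = 1
G(8) = mex{0,0} = 1
G(9) = mex{0,0,0} = 1
G(10) = mex{1,0,0,0} = 2
G(11) = mex{1,0,0,0,0} = 2
G(12) = mex{1,1,0,0,0} = 2
G(13) = mex{1,1,0,0,0} = 2
G(14) = mex{1,1,1,0,0} = 2
G(15) = mex{2,1,1,1,0} = 3
G(16) = mex{2,1,1,1,1} = 0
P-positions are exactly the n with G(n) = 0.

0, 1, 2, 3, 4, 16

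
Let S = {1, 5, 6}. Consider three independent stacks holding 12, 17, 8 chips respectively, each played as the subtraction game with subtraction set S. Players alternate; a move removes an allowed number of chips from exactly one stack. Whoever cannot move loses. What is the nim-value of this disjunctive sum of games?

All stacks use S = {1, 5, 6}:
n :  0  1  2  3  4  5  6  7  8  9 10 11 12 13 14 15 16 17
G :  0  1  0  1  0  1  2  3  2  3  2  0  1  0  1  0  1  2
Stack A: G(12) = 1.
Stack B: G(17) = 2.
Stack C: G(8) = 2.
Combined Grundy value = 1 ⊕ 2 ⊕ 2 = 1.

1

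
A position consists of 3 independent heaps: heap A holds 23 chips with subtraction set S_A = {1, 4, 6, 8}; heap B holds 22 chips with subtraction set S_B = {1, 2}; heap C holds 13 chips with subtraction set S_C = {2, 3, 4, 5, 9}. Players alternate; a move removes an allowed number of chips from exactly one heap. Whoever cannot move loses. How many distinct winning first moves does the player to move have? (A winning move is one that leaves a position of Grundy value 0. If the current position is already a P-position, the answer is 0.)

0

Heap A, S = {1, 4, 6, 8}:
G(0) = 0
G(1) = mex{0} = 1
G(2) = mex{1} = 0
G(3) = mex{0} = 1
G(4) = mex{1,0} = 2
G(5) = mex{2,1} = 0
G(6) = mex{0,0,0} = 1
G(7) = mex{1,1,1} = 0
G(8) = mex{0,2,0,0} = 1
G(9) = mex{1,0,1,1} = 2
G(10) = mex{2,1,2,0} = 3
G(11) = mex{3,0,0,1} = 2
G(12) = mex{2,1,1,2} = 0
G(13) = mex{0,2,0,0} = 1
G(14) = mex{1,3,1,1} = 0
G(15) = mex{0,2,2,0} = 1
G(16) = mex{1,0,3,1} = 2
G(17) = mex{2,1,2,2} = 0
G(18) = mex{0,0,0,3} = 1
G(19) = mex{1,1,1,2} = 0
G(20) = mex{0,2,0,0} = 1
G(21) = mex{1,0,1,1} = 2
G(22) = mex{2,1,2,0} = 3
G(23) = mex{3,0,0,1} = 2
G_A(23) = 2.
Heap B, S = {1, 2}:
G(0) = 0
G(1) = mex{0} = 1
G(2) = mex{1,0} = 2
G(3) = mex{2,1} = 0
G(4) = mex{0,2} = 1
G(5) = mex{1,0} = 2
G(6) = mex{2,1} = 0
G(7) = mex{0,2} = 1
G(8) = mex{1,0} = 2
G(9) = mex{2,1} = 0
G(10) = mex{0,2} = 1
G(11) = mex{1,0} = 2
G(12) = mex{2,1} = 0
G(13) = mex{0,2} = 1
G(14) = mex{1,0} = 2
G(15) = mex{2,1} = 0
G(16) = mex{0,2} = 1
G(17) = mex{1,0} = 2
G(18) = mex{2,1} = 0
G(19) = mex{0,2} = 1
G(20) = mex{1,0} = 2
G(21) = mex{2,1} = 0
G(22) = mex{0,2} = 1
G_B(22) = 1.
Heap C, S = {2, 3, 4, 5, 9}:
n :  0  1  2  3  4  5  6  7  8  9 10 11 12 13
G :  0  0  1  1  2  2  3  0  0  1  1  2  2  3
G_C(13) = 3.
Combined Grundy value = 2 ⊕ 1 ⊕ 3 = 0.
A winning move leaves total XOR = 0, i.e. changes one component's Grundy value g to g ⊕ X where X is the current total.
Heap A: target g' = 2⊕0 = 2, but every legal move changes the Grundy value (mex property), so 0 moves.
Heap B: target g' = 1⊕0 = 1, but every legal move changes the Grundy value (mex property), so 0 moves.
Heap C: target g' = 3⊕0 = 3, but every legal move changes the Grundy value (mex property), so 0 moves.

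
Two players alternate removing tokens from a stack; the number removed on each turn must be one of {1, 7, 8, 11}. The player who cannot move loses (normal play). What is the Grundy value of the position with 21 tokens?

1

n :  0  1  2  3  4  5  6  7  8  9 10 11 12 13 14 15 16 17 18 19 20 21
G :  0  1  0  1  0  1  0  1  2  3  2  3  2  3  2  3  0  1  0  1  0  1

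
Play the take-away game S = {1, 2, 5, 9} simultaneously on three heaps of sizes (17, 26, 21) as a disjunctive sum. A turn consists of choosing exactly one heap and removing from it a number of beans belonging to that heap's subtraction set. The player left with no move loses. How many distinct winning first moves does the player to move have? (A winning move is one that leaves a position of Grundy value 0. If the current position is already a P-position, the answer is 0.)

All heaps use S = {1, 2, 5, 9}:
n :  0  1  2  3  4  5  6  7  8  9 10 11 12 13 14 15 16 17 18 19 20 21 22 23 24 25 26
G :  0  1  2  0  1  2  0  1  2  3  0  1  2  0  1  2  0  1  2  3  0  1  2  0  1  2  0
Heap A: G(17) = 1.
Heap B: G(26) = 0.
Heap C: G(21) = 1.
Combined Grundy value = 1 ⊕ 0 ⊕ 1 = 0.
A winning move leaves total XOR = 0, i.e. changes one component's Grundy value g to g ⊕ X where X is the current total.
Heap A: target g' = 1⊕0 = 1, but every legal move changes the Grundy value (mex property), so 0 moves.
Heap B: target g' = 0⊕0 = 0, but every legal move changes the Grundy value (mex property), so 0 moves.
Heap C: target g' = 1⊕0 = 1, but every legal move changes the Grundy value (mex property), so 0 moves.

0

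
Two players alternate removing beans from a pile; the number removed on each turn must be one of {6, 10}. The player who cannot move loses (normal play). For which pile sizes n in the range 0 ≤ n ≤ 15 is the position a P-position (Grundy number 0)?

G(0) = 0
G(1) = mex{} = 0
G(2) = mex{} = 0
G(3) = mex{} = 0
G(4) = mex{} = 0
G(5) = mex{} = 0
G(6) = mex{0} = 1
G(7) = mex{0} = 1
G(8) = mex{0} = 1
G(9) = mex{0} = 1
G(10) = mex{0,0} = 1
G(11) = mex{0,0} = 1
G(12) = mex{1,0} = 2
G(13) = mex{1,0} = 2
G(14) = mex{1,0} = 2
G(15) = mex{1,0} = 2
P-positions are exactly the n with G(n) = 0.

0, 1, 2, 3, 4, 5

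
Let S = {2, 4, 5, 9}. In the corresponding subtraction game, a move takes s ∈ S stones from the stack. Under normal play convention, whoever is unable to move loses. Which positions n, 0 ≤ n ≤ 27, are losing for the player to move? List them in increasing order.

G(0) = 0
G(1) = mex{} = 0
G(2) = mex{0} = 1
G(3) = mex{0} = 1
G(4) = mex{1,0} = 2
G(5) = mex{1,0,0} = 2
G(6) = mex{2,1,0} = 3
G(7) = mex{2,1,1} = 0
G(8) = mex{3,2,1} = 0
G(9) = mex{0,2,2,0} = 1
G(10) = mex{0,3,2,0} = 1
G(11) = mex{1,0,3,1} = 2
G(12) = mex{1,0,0,1} = 2
G(13) = mex{2,1,0,2} = 3
G(14) = mex{2,1,1,2} = 0
G(15) = mex{3,2,1,3} = 0
G(16) = mex{0,2,2,0} = 1
G(17) = mex{0,3,2,0} = 1
G(18) = mex{1,0,3,1} = 2
G(19) = mex{1,0,0,1} = 2
G(20) = mex{2,1,0,2} = 3
G(21) = mex{2,1,1,2} = 0
G(22) = mex{3,2,1,3} = 0
G(23) = mex{0,2,2,0} = 1
G(24) = mex{0,3,2,0} = 1
G(25) = mex{1,0,3,1} = 2
G(26) = mex{1,0,0,1} = 2
G(27) = mex{2,1,0,2} = 3
P-positions are exactly the n with G(n) = 0.

0, 1, 7, 8, 14, 15, 21, 22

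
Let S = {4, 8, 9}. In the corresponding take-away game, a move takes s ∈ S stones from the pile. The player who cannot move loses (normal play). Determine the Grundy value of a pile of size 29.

0

n :  0  1  2  3  4  5  6  7  8  9 10 11 12 13 14 15 16 17 18 19 20 21 22 23 24 25 26 27 28 29
G :  0  0  0  0  1  1  1  1  2  2  2  2  3  0  0  0  0  1  1  1  1  2  2  2  2  3  0  0  0  0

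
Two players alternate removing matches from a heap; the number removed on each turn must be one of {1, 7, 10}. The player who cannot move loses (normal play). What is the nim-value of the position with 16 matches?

n :  0  1  2  3  4  5  6  7  8  9 10 11 12 13 14 15 16
G :  0  1  0  1  0  1  0  1  0  1  2  3  2  3  2  3  2

2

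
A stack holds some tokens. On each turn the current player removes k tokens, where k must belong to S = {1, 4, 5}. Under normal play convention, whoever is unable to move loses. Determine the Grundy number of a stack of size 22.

n :  0  1  2  3  4  5  6  7  8  9 10 11 12 13 14 15 16 17 18 19 20 21 22
G :  0  1  0  1  2  3  2  3  0  1  0  1  2  3  2  3  0  1  0  1  2  3  2

2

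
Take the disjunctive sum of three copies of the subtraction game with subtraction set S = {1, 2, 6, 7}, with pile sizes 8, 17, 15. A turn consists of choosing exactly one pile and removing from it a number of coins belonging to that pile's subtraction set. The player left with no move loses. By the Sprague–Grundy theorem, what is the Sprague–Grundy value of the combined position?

All piles use S = {1, 2, 6, 7}:
G(0) = 0
G(1) = mex{0} = 1
G(2) = mex{1,0} = 2
G(3) = mex{2,1} = 0
G(4) = mex{0,2} = 1
G(5) = mex{1,0} = 2
G(6) = mex{2,1,0} = 3
G(7) = mex{3,2,1,0} = 4
G(8) = mex{4,3,2,1} = 0
G(9) = mex{0,4,0,2} = 1
G(10) = mex{1,0,1,0} = 2
G(11) = mex{2,1,2,1} = 0
G(12) = mex{0,2,3,2} = 1
G(13) = mex{1,0,4,3} = 2
G(14) = mex{2,1,0,4} = 3
G(15) = mex{3,2,1,0} = 4
G(16) = mex{4,3,2,1} = 0
G(17) = mex{0,4,0,2} = 1
Pile A: G(8) = 0.
Pile B: G(17) = 1.
Pile C: G(15) = 4.
Combined Grundy value = 0 ⊕ 1 ⊕ 4 = 5.

5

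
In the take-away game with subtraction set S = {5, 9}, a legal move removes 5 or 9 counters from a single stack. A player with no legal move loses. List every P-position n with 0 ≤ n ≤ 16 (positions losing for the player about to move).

G(0) = 0
G(1) = mex{} = 0
G(2) = mex{} = 0
G(3) = mex{} = 0
G(4) = mex{} = 0
G(5) = mex{0} = 1
G(6) = mex{0} = 1
G(7) = mex{0} = 1
G(8) = mex{0} = 1
G(9) = mex{0,0} = 1
G(10) = mex{1,0} = 2
G(11) = mex{1,0} = 2
G(12) = mex{1,0} = 2
G(13) = mex{1,0} = 2
G(14) = mex{1,1} = 0
G(15) = mex{2,1} = 0
G(16) = mex{2,1} = 0
P-positions are exactly the n with G(n) = 0.

0, 1, 2, 3, 4, 14, 15, 16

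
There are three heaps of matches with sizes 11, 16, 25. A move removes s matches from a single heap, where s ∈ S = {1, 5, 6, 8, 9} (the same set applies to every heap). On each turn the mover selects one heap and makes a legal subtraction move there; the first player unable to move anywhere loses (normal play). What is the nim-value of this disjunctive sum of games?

All heaps use S = {1, 5, 6, 8, 9}:
n :  0  1  2  3  4  5  6  7  8  9 10 11 12 13 14 15 16 17 18 19 20 21 22 23 24 25
G :  0  1  0  1  0  1  2  3  2  3  2  3  4  5  0  1  0  1  0  1  2  3  2  3  2  3
Heap A: G(11) = 3.
Heap B: G(16) = 0.
Heap C: G(25) = 3.
Combined Grundy value = 3 ⊕ 0 ⊕ 3 = 0.

0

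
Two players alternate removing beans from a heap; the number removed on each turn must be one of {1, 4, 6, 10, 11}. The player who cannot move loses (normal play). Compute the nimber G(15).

G(0) = 0
G(1) = mex{0} = 1
G(2) = mex{1} = 0
G(3) = mex{0} = 1
G(4) = mex{1,0} = 2
G(5) = mex{2,1} = 0
G(6) = mex{0,0,0} = 1
G(7) = mex{1,1,1} = 0
G(8) = mex{0,2,0} = 1
G(9) = mex{1,0,1} = 2
G(10) = mex{2,1,2,0} = 3
G(11) = mex{3,0,0,1,0} = 2
G(12) = mex{2,1,1,0,1} = 3
G(13) = mex{3,2,0,1,0} = 4
G(14) = mex{4,3,1,2,1} = 0
G(15) = mex{0,2,2,0,2} = 1

1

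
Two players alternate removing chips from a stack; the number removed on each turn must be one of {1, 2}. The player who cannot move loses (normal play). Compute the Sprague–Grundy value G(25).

1

n :  0  1  2  3  4  5  6  7  8  9 10 11 12 13 14 15 16 17 18 19 20 21 22 23 24 25
G :  0  1  2  0  1  2  0  1  2  0  1  2  0  1  2  0  1  2  0  1  2  0  1  2  0  1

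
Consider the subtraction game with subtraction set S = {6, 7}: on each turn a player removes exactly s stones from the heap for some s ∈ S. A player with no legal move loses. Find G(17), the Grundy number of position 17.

G(0) = 0
G(1) = mex{} = 0
G(2) = mex{} = 0
G(3) = mex{} = 0
G(4) = mex{} = 0
G(5) = mex{} = 0
G(6) = mex{0} = 1
G(7) = mex{0,0} = 1
G(8) = mex{0,0} = 1
G(9) = mex{0,0} = 1
G(10) = mex{0,0} = 1
G(11) = mex{0,0} = 1
G(12) = mex{1,0} = 2
G(13) = mex{1,1} = 0
G(14) = mex{1,1} = 0
G(15) = mex{1,1} = 0
G(16) = mex{1,1} = 0
G(17) = mex{1,1} = 0

0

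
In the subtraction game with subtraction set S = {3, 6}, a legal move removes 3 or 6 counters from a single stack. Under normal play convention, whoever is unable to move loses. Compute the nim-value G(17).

2

n :  0  1  2  3  4  5  6  7  8  9 10 11 12 13 14 15 16 17
G :  0  0  0  1  1  1  2  2  2  0  0  0  1  1  1  2  2  2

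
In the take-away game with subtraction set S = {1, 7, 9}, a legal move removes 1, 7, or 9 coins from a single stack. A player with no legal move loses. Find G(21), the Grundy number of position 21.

G(0) = 0
G(1) = mex{0} = 1
G(2) = mex{1} = 0
G(3) = mex{0} = 1
G(4) = mex{1} = 0
G(5) = mex{0} = 1
G(6) = mex{1} = 0
G(7) = mex{0,0} = 1
G(8) = mex{1,1} = 0
G(9) = mex{0,0,0} = 1
G(10) = mex{1,1,1} = 0
G(11) = mex{0,0,0} = 1
G(12) = mex{1,1,1} = 0
G(13) = mex{0,0,0} = 1
G(14) = mex{1,1,1} = 0
G(15) = mex{0,0,0} = 1
G(16) = mex{1,1,1} = 0
G(17) = mex{0,0,0} = 1
G(18) = mex{1,1,1} = 0
G(19) = mex{0,0,0} = 1
G(20) = mex{1,1,1} = 0
G(21) = mex{0,0,0} = 1

1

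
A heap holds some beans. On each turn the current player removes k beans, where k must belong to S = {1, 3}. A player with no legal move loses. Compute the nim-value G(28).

0

G(0) = 0
G(1) = mex{0} = 1
G(2) = mex{1} = 0
G(3) = mex{0,0} = 1
G(4) = mex{1,1} = 0
G(5) = mex{0,0} = 1
G(6) = mex{1,1} = 0
G(7) = mex{0,0} = 1
G(8) = mex{1,1} = 0
G(9) = mex{0,0} = 1
G(10) = mex{1,1} = 0
G(11) = mex{0,0} = 1
G(12) = mex{1,1} = 0
G(13) = mex{0,0} = 1
G(14) = mex{1,1} = 0
G(15) = mex{0,0} = 1
G(16) = mex{1,1} = 0
G(17) = mex{0,0} = 1
G(18) = mex{1,1} = 0
G(19) = mex{0,0} = 1
G(20) = mex{1,1} = 0
G(21) = mex{0,0} = 1
G(22) = mex{1,1} = 0
G(23) = mex{0,0} = 1
G(24) = mex{1,1} = 0
G(25) = mex{0,0} = 1
G(26) = mex{1,1} = 0
G(27) = mex{0,0} = 1
G(28) = mex{1,1} = 0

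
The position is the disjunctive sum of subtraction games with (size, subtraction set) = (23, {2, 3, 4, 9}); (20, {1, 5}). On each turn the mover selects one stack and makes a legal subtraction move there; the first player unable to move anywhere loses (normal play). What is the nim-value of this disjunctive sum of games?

2

Stack A, S = {2, 3, 4, 9}:
n :  0  1  2  3  4  5  6  7  8  9 10 11 12 13 14 15 16 17 18 19 20 21 22 23
G :  0  0  1  1  2  2  0  0  1  1  2  2  0  0  1  1  2  2  0  0  1  1  2  2
G_A(23) = 2.
Stack B, S = {1, 5}:
G(0) = 0
G(1) = mex{0} = 1
G(2) = mex{1} = 0
G(3) = mex{0} = 1
G(4) = mex{1} = 0
G(5) = mex{0,0} = 1
G(6) = mex{1,1} = 0
G(7) = mex{0,0} = 1
G(8) = mex{1,1} = 0
G(9) = mex{0,0} = 1
G(10) = mex{1,1} = 0
G(11) = mex{0,0} = 1
G(12) = mex{1,1} = 0
G(13) = mex{0,0} = 1
G(14) = mex{1,1} = 0
G(15) = mex{0,0} = 1
G(16) = mex{1,1} = 0
G(17) = mex{0,0} = 1
G(18) = mex{1,1} = 0
G(19) = mex{0,0} = 1
G(20) = mex{1,1} = 0
G_B(20) = 0.
Combined Grundy value = 2 ⊕ 0 = 2.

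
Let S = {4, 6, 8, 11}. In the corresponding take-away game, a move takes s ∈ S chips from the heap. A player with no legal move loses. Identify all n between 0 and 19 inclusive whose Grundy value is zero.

0, 1, 2, 3, 15, 16, 17, 18

n :  0  1  2  3  4  5  6  7  8  9 10 11 12 13 14 15 16 17 18 19
G :  0  0  0  0  1  1  1  1  2  2  2  2  3  3  3  0  0  0  0  1
P-positions are exactly the n with G(n) = 0.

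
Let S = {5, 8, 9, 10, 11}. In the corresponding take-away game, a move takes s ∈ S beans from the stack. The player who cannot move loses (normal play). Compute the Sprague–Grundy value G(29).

2

G(0) = 0
G(1) = mex{} = 0
G(2) = mex{} = 0
G(3) = mex{} = 0
G(4) = mex{} = 0
G(5) = mex{0} = 1
G(6) = mex{0} = 1
G(7) = mex{0} = 1
G(8) = mex{0,0} = 1
G(9) = mex{0,0,0} = 1
G(10) = mex{1,0,0,0} = 2
G(11) = mex{1,0,0,0,0} = 2
G(12) = mex{1,0,0,0,0} = 2
G(13) = mex{1,1,0,0,0} = 2
G(14) = mex{1,1,1,0,0} = 2
G(15) = mex{2,1,1,1,0} = 3
G(16) = mex{2,1,1,1,1} = 0
G(17) = mex{2,1,1,1,1} = 0
G(18) = mex{2,2,1,1,1} = 0
G(19) = mex{2,2,2,1,1} = 0
G(20) = mex{3,2,2,2,1} = 0
G(21) = mex{0,2,2,2,2} = 1
G(22) = mex{0,2,2,2,2} = 1
G(23) = mex{0,3,2,2,2} = 1
G(24) = mex{0,0,3,2,2} = 1
G(25) = mex{0,0,0,3,2} = 1
G(26) = mex{1,0,0,0,3} = 2
G(27) = mex{1,0,0,0,0} = 2
G(28) = mex{1,0,0,0,0} = 2
G(29) = mex{1,1,0,0,0} = 2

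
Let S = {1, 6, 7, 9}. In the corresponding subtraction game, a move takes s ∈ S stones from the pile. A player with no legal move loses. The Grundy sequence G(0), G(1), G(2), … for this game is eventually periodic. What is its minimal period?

n :  0  1  2  3  4  5  6  7  8  9 10 11 12 13 14 15 16 17 18 19 20 21 22 23 24 25
G :  0  1  0  1  0  1  2  3  2  3  2  3  0  1  0  1  0  1  2  3  2  3  2  3  0  1
G(n+12) = G(n) holds for n = 0,…,8 (a full window of length max(S) = 9), so the sequence is purely periodic with period 12.

12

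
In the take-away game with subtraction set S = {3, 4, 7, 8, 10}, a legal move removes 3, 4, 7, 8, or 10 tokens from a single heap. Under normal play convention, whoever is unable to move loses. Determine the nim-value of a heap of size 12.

4

G(0) = 0
G(1) = mex{} = 0
G(2) = mex{} = 0
G(3) = mex{0} = 1
G(4) = mex{0,0} = 1
G(5) = mex{0,0} = 1
G(6) = mex{1,0} = 2
G(7) = mex{1,1,0} = 2
G(8) = mex{1,1,0,0} = 2
G(9) = mex{2,1,0,0} = 3
G(10) = mex{2,2,1,0,0} = 3
G(11) = mex{2,2,1,1,0} = 3
G(12) = mex{3,2,1,1,0} = 4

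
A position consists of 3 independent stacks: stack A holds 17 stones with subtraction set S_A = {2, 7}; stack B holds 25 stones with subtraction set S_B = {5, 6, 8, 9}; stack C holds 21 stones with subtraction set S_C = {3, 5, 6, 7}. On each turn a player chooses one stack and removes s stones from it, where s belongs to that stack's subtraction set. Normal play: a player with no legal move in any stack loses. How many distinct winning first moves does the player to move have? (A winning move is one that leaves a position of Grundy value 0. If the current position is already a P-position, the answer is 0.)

Stack A, S = {2, 7}:
G(0) = 0
G(1) = mex{} = 0
G(2) = mex{0} = 1
G(3) = mex{0} = 1
G(4) = mex{1} = 0
G(5) = mex{1} = 0
G(6) = mex{0} = 1
G(7) = mex{0,0} = 1
G(8) = mex{1,0} = 2
G(9) = mex{1,1} = 0
G(10) = mex{2,1} = 0
G(11) = mex{0,0} = 1
G(12) = mex{0,0} = 1
G(13) = mex{1,1} = 0
G(14) = mex{1,1} = 0
G(15) = mex{0,2} = 1
G(16) = mex{0,0} = 1
G(17) = mex{1,0} = 2
G_A(17) = 2.
Stack B, S = {5, 6, 8, 9}:
n :  0  1  2  3  4  5  6  7  8  9 10 11 12 13 14 15 16 17 18 19 20 21 22 23 24 25
G :  0  0  0  0  0  1  1  1  1  1  2  2  2  2  0  0  0  0  0  1  1  1  1  1  2  2
G_B(25) = 2.
Stack C, S = {3, 5, 6, 7}:
n :  0  1  2  3  4  5  6  7  8  9 10 11 12 13 14 15 16 17 18 19 20 21
G :  0  0  0  1  1  1  2  2  2  3  0  0  0  1  1  1  2  2  2  3  0  0
G_C(21) = 0.
Combined Grundy value = 2 ⊕ 2 ⊕ 0 = 0.
A winning move leaves total XOR = 0, i.e. changes one component's Grundy value g to g ⊕ X where X is the current total.
Stack A: target g' = 2⊕0 = 2, but every legal move changes the Grundy value (mex property), so 0 moves.
Stack B: target g' = 2⊕0 = 2, but every legal move changes the Grundy value (mex property), so 0 moves.
Stack C: target g' = 0⊕0 = 0, but every legal move changes the Grundy value (mex property), so 0 moves.

0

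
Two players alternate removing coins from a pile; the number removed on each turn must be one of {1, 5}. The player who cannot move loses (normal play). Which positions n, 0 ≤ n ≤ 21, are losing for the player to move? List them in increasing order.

G(0) = 0
G(1) = mex{0} = 1
G(2) = mex{1} = 0
G(3) = mex{0} = 1
G(4) = mex{1} = 0
G(5) = mex{0,0} = 1
G(6) = mex{1,1} = 0
G(7) = mex{0,0} = 1
G(8) = mex{1,1} = 0
G(9) = mex{0,0} = 1
G(10) = mex{1,1} = 0
G(11) = mex{0,0} = 1
G(12) = mex{1,1} = 0
G(13) = mex{0,0} = 1
G(14) = mex{1,1} = 0
G(15) = mex{0,0} = 1
G(16) = mex{1,1} = 0
G(17) = mex{0,0} = 1
G(18) = mex{1,1} = 0
G(19) = mex{0,0} = 1
G(20) = mex{1,1} = 0
G(21) = mex{0,0} = 1
P-positions are exactly the n with G(n) = 0.

0, 2, 4, 6, 8, 10, 12, 14, 16, 18, 20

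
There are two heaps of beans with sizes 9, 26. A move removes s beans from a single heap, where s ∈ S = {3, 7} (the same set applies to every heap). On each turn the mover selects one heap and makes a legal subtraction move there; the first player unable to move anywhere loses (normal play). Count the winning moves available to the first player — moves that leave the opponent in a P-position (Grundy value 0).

All heaps use S = {3, 7}:
n :  0  1  2  3  4  5  6  7  8  9 10 11 12 13 14 15 16 17 18 19 20 21 22 23 24 25 26
G :  0  0  0  1  1  1  0  2  2  1  0  0  0  1  1  1  0  2  2  1  0  0  0  1  1  1  0
Heap A: G(9) = 1.
Heap B: G(26) = 0.
Combined Grundy value = 1 ⊕ 0 = 1.
A winning move leaves total XOR = 0, i.e. changes one component's Grundy value g to g ⊕ X where X is the current total.
Heap A: need g' = 1⊕1 = 0. Options: 9−3→G=0, 9−7→G=0. Hits: 2.
Heap B: need g' = 0⊕1 = 1. Options: 26−3→G=1, 26−7→G=1. Hits: 2.

4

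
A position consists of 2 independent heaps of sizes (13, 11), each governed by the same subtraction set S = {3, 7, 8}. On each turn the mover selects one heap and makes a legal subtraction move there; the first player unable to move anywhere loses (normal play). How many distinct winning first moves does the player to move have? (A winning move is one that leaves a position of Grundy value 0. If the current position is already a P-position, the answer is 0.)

2

All heaps use S = {3, 7, 8}:
n :  0  1  2  3  4  5  6  7  8  9 10 11 12 13
G :  0  0  0  1  1  1  0  2  2  1  3  0  0  2
Heap A: G(13) = 2.
Heap B: G(11) = 0.
Combined Grundy value = 2 ⊕ 0 = 2.
A winning move leaves total XOR = 0, i.e. changes one component's Grundy value g to g ⊕ X where X is the current total.
Heap A: need g' = 2⊕2 = 0. Options: 13−3→G=3, 13−7→G=0, 13−8→G=1. Hits: 1.
Heap B: need g' = 0⊕2 = 2. Options: 11−3→G=2, 11−7→G=1, 11−8→G=1. Hits: 1.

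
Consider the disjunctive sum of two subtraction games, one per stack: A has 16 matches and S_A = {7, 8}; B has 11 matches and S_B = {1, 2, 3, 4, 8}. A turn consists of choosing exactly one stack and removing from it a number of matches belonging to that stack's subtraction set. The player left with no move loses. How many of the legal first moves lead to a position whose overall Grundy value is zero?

3

Stack A, S = {7, 8}:
n :  0  1  2  3  4  5  6  7  8  9 10 11 12 13 14 15 16
G :  0  0  0  0  0  0  0  1  1  1  1  1  1  1  2  0  0
G_A(16) = 0.
Stack B, S = {1, 2, 3, 4, 8}:
n :  0  1  2  3  4  5  6  7  8  9 10 11
G :  0  1  2  3  4  0  1  2  3  4  0  1
G_B(11) = 1.
Combined Grundy value = 0 ⊕ 1 = 1.
A winning move leaves total XOR = 0, i.e. changes one component's Grundy value g to g ⊕ X where X is the current total.
Stack A: need g' = 0⊕1 = 1. Options: 16−7→G=1, 16−8→G=1. Hits: 2.
Stack B: need g' = 1⊕1 = 0. Options: 11−1→G=0, 11−2→G=4, 11−3→G=3, 11−4→G=2, 11−8→G=3. Hits: 1.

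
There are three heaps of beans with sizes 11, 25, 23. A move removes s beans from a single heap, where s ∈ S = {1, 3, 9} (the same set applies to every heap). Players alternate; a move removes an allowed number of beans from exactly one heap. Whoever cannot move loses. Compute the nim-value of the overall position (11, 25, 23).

All heaps use S = {1, 3, 9}:
G(0) = 0
G(1) = mex{0} = 1
G(2) = mex{1} = 0
G(3) = mex{0,0} = 1
G(4) = mex{1,1} = 0
G(5) = mex{0,0} = 1
G(6) = mex{1,1} = 0
G(7) = mex{0,0} = 1
G(8) = mex{1,1} = 0
G(9) = mex{0,0,0} = 1
G(10) = mex{1,1,1} = 0
G(11) = mex{0,0,0} = 1
G(12) = mex{1,1,1} = 0
G(13) = mex{0,0,0} = 1
G(14) = mex{1,1,1} = 0
G(15) = mex{0,0,0} = 1
G(16) = mex{1,1,1} = 0
G(17) = mex{0,0,0} = 1
G(18) = mex{1,1,1} = 0
G(19) = mex{0,0,0} = 1
G(20) = mex{1,1,1} = 0
G(21) = mex{0,0,0} = 1
G(22) = mex{1,1,1} = 0
G(23) = mex{0,0,0} = 1
G(24) = mex{1,1,1} = 0
G(25) = mex{0,0,0} = 1
Heap A: G(11) = 1.
Heap B: G(25) = 1.
Heap C: G(23) = 1.
Combined Grundy value = 1 ⊕ 1 ⊕ 1 = 1.

1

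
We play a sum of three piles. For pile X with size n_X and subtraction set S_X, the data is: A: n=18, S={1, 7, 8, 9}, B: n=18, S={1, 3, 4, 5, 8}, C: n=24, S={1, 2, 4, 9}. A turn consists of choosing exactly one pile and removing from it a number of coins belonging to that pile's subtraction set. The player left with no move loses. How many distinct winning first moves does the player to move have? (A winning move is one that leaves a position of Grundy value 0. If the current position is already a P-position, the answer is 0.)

Pile A, S = {1, 7, 8, 9}:
G(0) = 0
G(1) = mex{0} = 1
G(2) = mex{1} = 0
G(3) = mex{0} = 1
G(4) = mex{1} = 0
G(5) = mex{0} = 1
G(6) = mex{1} = 0
G(7) = mex{0,0} = 1
G(8) = mex{1,1,0} = 2
G(9) = mex{2,0,1,0} = 3
G(10) = mex{3,1,0,1} = 2
G(11) = mex{2,0,1,0} = 3
G(12) = mex{3,1,0,1} = 2
G(13) = mex{2,0,1,0} = 3
G(14) = mex{3,1,0,1} = 2
G(15) = mex{2,2,1,0} = 3
G(16) = mex{3,3,2,1} = 0
G(17) = mex{0,2,3,2} = 1
G(18) = mex{1,3,2,3} = 0
G_A(18) = 0.
Pile B, S = {1, 3, 4, 5, 8}:
n :  0  1  2  3  4  5  6  7  8  9 10 11 12 13 14 15 16 17 18
G :  0  1  0  1  2  3  2  3  4  0  1  0  1  2  3  2  3  4  0
G_B(18) = 0.
Pile C, S = {1, 2, 4, 9}:
G(0) = 0
G(1) = mex{0} = 1
G(2) = mex{1,0} = 2
G(3) = mex{2,1} = 0
G(4) = mex{0,2,0} = 1
G(5) = mex{1,0,1} = 2
G(6) = mex{2,1,2} = 0
G(7) = mex{0,2,0} = 1
G(8) = mex{1,0,1} = 2
G(9) = mex{2,1,2,0} = 3
G(10) = mex{3,2,0,1} = 4
G(11) = mex{4,3,1,2} = 0
G(12) = mex{0,4,2,0} = 1
G(13) = mex{1,0,3,1} = 2
G(14) = mex{2,1,4,2} = 0
G(15) = mex{0,2,0,0} = 1
G(16) = mex{1,0,1,1} = 2
G(17) = mex{2,1,2,2} = 0
G(18) = mex{0,2,0,3} = 1
G(19) = mex{1,0,1,4} = 2
G(20) = mex{2,1,2,0} = 3
G(21) = mex{3,2,0,1} = 4
G(22) = mex{4,3,1,2} = 0
G(23) = mex{0,4,2,0} = 1
G(24) = mex{1,0,3,1} = 2
G_C(24) = 2.
Combined Grundy value = 0 ⊕ 0 ⊕ 2 = 2.
A winning move leaves total XOR = 0, i.e. changes one component's Grundy value g to g ⊕ X where X is the current total.
Pile A: need g' = 0⊕2 = 2. Options: 18−1→G=1, 18−7→G=3, 18−8→G=2, 18−9→G=3. Hits: 1.
Pile B: need g' = 0⊕2 = 2. Options: 18−1→G=4, 18−3→G=2, 18−4→G=3, 18−5→G=2, 18−8→G=1. Hits: 2.
Pile C: need g' = 2⊕2 = 0. Options: 24−1→G=1, 24−2→G=0, 24−4→G=3, 24−9→G=1. Hits: 1.

4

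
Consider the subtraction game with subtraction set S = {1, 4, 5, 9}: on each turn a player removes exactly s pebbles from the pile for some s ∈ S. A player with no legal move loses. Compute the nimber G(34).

n :  0  1  2  3  4  5  6  7  8  9 10 11 12 13 14 15 16 17 18 19 20 21 22 23 24 25 26 27 28 29 30 31 32 33 34
G :  0  1  0  1  2  3  2  3  0  1  0  1  2  3  2  3  0  1  0  1  2  3  2  3  0  1  0  1  2  3  2  3  0  1  0

0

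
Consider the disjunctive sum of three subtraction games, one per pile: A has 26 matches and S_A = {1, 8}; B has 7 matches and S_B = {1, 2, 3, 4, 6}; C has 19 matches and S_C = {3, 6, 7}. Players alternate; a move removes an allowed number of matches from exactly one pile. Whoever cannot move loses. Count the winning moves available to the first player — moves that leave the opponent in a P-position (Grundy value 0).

Pile A, S = {1, 8}:
n :  0  1  2  3  4  5  6  7  8  9 10 11 12 13 14 15 16 17 18 19 20 21 22 23 24 25 26
G :  0  1  0  1  0  1  0  1  2  0  1  0  1  0  1  0  1  2  0  1  0  1  0  1  0  1  2
G_A(26) = 2.
Pile B, S = {1, 2, 3, 4, 6}:
n : 0 1 2 3 4 5 6 7
G : 0 1 2 3 4 0 1 2
G_B(7) = 2.
Pile C, S = {3, 6, 7}:
G(0) = 0
G(1) = mex{} = 0
G(2) = mex{} = 0
G(3) = mex{0} = 1
G(4) = mex{0} = 1
G(5) = mex{0} = 1
G(6) = mex{1,0} = 2
G(7) = mex{1,0,0} = 2
G(8) = mex{1,0,0} = 2
G(9) = mex{2,1,0} = 3
G(10) = mex{2,1,1} = 0
G(11) = mex{2,1,1} = 0
G(12) = mex{3,2,1} = 0
G(13) = mex{0,2,2} = 1
G(14) = mex{0,2,2} = 1
G(15) = mex{0,3,2} = 1
G(16) = mex{1,0,3} = 2
G(17) = mex{1,0,0} = 2
G(18) = mex{1,0,0} = 2
G(19) = mex{2,1,0} = 3
G_C(19) = 3.
Combined Grundy value = 2 ⊕ 2 ⊕ 3 = 3.
A winning move leaves total XOR = 0, i.e. changes one component's Grundy value g to g ⊕ X where X is the current total.
Pile A: need g' = 2⊕3 = 1. Options: 26−1→G=1, 26−8→G=0. Hits: 1.
Pile B: need g' = 2⊕3 = 1. Options: 7−1→G=1, 7−2→G=0, 7−3→G=4, 7−4→G=3, 7−6→G=1. Hits: 2.
Pile C: need g' = 3⊕3 = 0. Options: 19−3→G=2, 19−6→G=1, 19−7→G=0. Hits: 1.

4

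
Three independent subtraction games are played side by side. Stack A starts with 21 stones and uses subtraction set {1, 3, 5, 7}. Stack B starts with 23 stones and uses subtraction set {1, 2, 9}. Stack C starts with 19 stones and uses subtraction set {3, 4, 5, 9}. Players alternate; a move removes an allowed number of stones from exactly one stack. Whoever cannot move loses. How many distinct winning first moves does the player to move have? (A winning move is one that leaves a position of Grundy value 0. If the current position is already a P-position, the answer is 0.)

0

Stack A, S = {1, 3, 5, 7}:
G(0) = 0
G(1) = mex{0} = 1
G(2) = mex{1} = 0
G(3) = mex{0,0} = 1
G(4) = mex{1,1} = 0
G(5) = mex{0,0,0} = 1
G(6) = mex{1,1,1} = 0
G(7) = mex{0,0,0,0} = 1
G(8) = mex{1,1,1,1} = 0
G(9) = mex{0,0,0,0} = 1
G(10) = mex{1,1,1,1} = 0
G(11) = mex{0,0,0,0} = 1
G(12) = mex{1,1,1,1} = 0
G(13) = mex{0,0,0,0} = 1
G(14) = mex{1,1,1,1} = 0
G(15) = mex{0,0,0,0} = 1
G(16) = mex{1,1,1,1} = 0
G(17) = mex{0,0,0,0} = 1
G(18) = mex{1,1,1,1} = 0
G(19) = mex{0,0,0,0} = 1
G(20) = mex{1,1,1,1} = 0
G(21) = mex{0,0,0,0} = 1
G_A(21) = 1.
Stack B, S = {1, 2, 9}:
G(0) = 0
G(1) = mex{0} = 1
G(2) = mex{1,0} = 2
G(3) = mex{2,1} = 0
G(4) = mex{0,2} = 1
G(5) = mex{1,0} = 2
G(6) = mex{2,1} = 0
G(7) = mex{0,2} = 1
G(8) = mex{1,0} = 2
G(9) = mex{2,1,0} = 3
G(10) = mex{3,2,1} = 0
G(11) = mex{0,3,2} = 1
G(12) = mex{1,0,0} = 2
G(13) = mex{2,1,1} = 0
G(14) = mex{0,2,2} = 1
G(15) = mex{1,0,0} = 2
G(16) = mex{2,1,1} = 0
G(17) = mex{0,2,2} = 1
G(18) = mex{1,0,3} = 2
G(19) = mex{2,1,0} = 3
G(20) = mex{3,2,1} = 0
G(21) = mex{0,3,2} = 1
G(22) = mex{1,0,0} = 2
G(23) = mex{2,1,1} = 0
G_B(23) = 0.
Stack C, S = {3, 4, 5, 9}:
n :  0  1  2  3  4  5  6  7  8  9 10 11 12 13 14 15 16 17 18 19
G :  0  0  0  1  1  1  2  2  0  3  3  1  4  2  0  0  0  1  1  1
G_C(19) = 1.
Combined Grundy value = 1 ⊕ 0 ⊕ 1 = 0.
A winning move leaves total XOR = 0, i.e. changes one component's Grundy value g to g ⊕ X where X is the current total.
Stack A: target g' = 1⊕0 = 1, but every legal move changes the Grundy value (mex property), so 0 moves.
Stack B: target g' = 0⊕0 = 0, but every legal move changes the Grundy value (mex property), so 0 moves.
Stack C: target g' = 1⊕0 = 1, but every legal move changes the Grundy value (mex property), so 0 moves.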